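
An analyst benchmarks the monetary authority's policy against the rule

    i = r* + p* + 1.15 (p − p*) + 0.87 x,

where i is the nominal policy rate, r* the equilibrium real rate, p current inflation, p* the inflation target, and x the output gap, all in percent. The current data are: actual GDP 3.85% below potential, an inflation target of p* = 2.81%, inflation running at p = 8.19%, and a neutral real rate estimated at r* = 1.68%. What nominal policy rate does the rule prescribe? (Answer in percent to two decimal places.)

7.33%

Output 3.85% below potential → x = -3.85.
i = 1.68 + 2.81 + 1.15 × (8.19 − 2.81) + 0.87 × (-3.85)
   = 1.68 + 2.81 + 6.187 − 3.3495 = 7.33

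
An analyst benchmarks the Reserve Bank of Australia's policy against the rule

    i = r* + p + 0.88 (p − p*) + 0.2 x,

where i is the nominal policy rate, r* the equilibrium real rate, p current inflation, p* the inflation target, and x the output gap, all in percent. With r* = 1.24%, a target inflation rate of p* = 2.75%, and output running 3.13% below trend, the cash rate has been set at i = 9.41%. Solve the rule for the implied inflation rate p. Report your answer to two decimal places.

Output 3.13% below potential → x = -3.13.
Collecting p: i = r* + (1 + 0.88) p − 0.88 p* + 0.2 x
1.88 p = 9.41 − 1.24 + 0.88 × 2.75 − 0.2 × (-3.13) = 11.216
p = 11.216 / 1.88 = 5.97

5.97%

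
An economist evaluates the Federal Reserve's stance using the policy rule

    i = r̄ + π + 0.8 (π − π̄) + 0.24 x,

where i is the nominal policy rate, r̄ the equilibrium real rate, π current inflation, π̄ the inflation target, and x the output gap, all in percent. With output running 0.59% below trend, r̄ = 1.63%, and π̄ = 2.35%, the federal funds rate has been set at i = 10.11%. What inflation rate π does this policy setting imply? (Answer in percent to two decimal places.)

Output 0.59% below potential → x = -0.59.
Collecting π: i = r̄ + (1 + 0.8) π − 0.8 π̄ + 0.24 x
1.8 π = 10.11 − 1.63 + 0.8 × 2.35 − 0.24 × (-0.59) = 10.5016
π = 10.5016 / 1.8 = 5.83

5.83%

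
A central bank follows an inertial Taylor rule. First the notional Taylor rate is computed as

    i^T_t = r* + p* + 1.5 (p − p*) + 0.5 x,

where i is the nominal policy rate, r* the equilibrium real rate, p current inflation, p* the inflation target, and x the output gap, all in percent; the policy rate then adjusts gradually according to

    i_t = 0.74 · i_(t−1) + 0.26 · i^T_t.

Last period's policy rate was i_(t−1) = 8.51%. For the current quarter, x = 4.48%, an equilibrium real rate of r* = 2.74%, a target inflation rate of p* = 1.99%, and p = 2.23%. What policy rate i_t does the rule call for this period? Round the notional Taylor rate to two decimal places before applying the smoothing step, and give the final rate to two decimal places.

i^T_t = 2.74 + 1.99 + 1.5 × (2.23 − 1.99) + 0.5 × 4.48
   = 2.74 + 1.99 + 0.36 + 2.24 = 7.33
i_t = 0.74 × 8.51 + 0.26 × 7.33 = 6.2974 + 1.9058 = 8.20

8.20%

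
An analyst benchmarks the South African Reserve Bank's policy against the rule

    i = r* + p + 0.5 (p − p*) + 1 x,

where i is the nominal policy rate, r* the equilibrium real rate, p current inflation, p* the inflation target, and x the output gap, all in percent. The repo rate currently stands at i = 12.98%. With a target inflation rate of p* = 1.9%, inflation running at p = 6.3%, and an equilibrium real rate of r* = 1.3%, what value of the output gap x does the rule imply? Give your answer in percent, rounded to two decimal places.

1 x = 12.98 − 1.3 − 6.3 − 0.5 × (6.3 − 1.9) = 3.18
x = 3.18 / 1 = 3.18

3.18%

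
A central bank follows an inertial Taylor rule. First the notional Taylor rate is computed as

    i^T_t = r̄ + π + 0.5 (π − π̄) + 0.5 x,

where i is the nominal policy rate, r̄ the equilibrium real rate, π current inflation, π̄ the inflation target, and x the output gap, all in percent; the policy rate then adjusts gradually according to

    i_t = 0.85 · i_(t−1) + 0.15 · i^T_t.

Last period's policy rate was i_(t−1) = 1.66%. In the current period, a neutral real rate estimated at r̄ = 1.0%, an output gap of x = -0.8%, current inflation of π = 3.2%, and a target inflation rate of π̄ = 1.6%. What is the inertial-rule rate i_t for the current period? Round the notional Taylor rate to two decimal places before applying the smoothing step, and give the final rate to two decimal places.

i^T_t = 1.0 + 3.2 + 0.5 × (3.2 − 1.6) + 0.5 × (-0.8)
   = 1.0 + 3.2 + 0.8 − 0.4 = 4.60
i_t = 0.85 × 1.66 + 0.15 × 4.60 = 1.411 + 0.69 = 2.10

2.10%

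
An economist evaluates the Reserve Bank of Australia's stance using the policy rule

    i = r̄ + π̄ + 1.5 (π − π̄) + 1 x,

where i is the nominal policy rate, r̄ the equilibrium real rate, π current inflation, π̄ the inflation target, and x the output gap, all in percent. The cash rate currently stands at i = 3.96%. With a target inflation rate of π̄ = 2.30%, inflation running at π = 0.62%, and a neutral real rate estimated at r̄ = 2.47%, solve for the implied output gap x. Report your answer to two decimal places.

1.71%

1 x = 3.96 − 2.47 − 2.30 − 1.5 × (0.62 − 2.30) = 1.71
x = 1.71 / 1 = 1.71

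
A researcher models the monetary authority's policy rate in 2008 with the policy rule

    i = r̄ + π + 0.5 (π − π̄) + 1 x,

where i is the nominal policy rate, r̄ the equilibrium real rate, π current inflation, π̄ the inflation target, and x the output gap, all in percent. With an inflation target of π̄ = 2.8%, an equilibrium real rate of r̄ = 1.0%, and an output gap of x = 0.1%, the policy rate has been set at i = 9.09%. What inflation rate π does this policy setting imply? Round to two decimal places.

6.26%

Collecting π: i = r̄ + (1 + 0.5) π − 0.5 π̄ + 1 x
1.5 π = 9.09 − 1.0 + 0.5 × 2.8 − 1 × 0.1 = 9.39
π = 9.39 / 1.5 = 6.26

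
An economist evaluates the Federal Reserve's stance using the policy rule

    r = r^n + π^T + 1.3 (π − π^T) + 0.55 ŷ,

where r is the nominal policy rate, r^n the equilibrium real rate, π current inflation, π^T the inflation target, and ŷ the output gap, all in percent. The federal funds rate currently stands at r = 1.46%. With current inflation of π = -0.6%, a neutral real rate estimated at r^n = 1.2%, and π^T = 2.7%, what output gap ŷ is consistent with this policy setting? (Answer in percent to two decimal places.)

3.36%

0.55 ŷ = 1.46 − 1.2 − 2.7 − 1.3 × ((-0.6) − 2.7) = 1.85
ŷ = 1.85 / 0.55 = 3.36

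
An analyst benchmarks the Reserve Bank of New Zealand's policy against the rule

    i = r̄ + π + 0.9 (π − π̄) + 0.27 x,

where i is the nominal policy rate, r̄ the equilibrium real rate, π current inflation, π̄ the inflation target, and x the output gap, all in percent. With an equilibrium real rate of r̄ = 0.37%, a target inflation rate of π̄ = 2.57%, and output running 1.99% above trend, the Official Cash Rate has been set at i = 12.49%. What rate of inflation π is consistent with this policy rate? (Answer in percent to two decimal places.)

7.31%

Output 1.99% above potential → x = 1.99.
Collecting π: i = r̄ + (1 + 0.9) π − 0.9 π̄ + 0.27 x
1.9 π = 12.49 − 0.37 + 0.9 × 2.57 − 0.27 × 1.99 = 13.8957
π = 13.8957 / 1.9 = 7.31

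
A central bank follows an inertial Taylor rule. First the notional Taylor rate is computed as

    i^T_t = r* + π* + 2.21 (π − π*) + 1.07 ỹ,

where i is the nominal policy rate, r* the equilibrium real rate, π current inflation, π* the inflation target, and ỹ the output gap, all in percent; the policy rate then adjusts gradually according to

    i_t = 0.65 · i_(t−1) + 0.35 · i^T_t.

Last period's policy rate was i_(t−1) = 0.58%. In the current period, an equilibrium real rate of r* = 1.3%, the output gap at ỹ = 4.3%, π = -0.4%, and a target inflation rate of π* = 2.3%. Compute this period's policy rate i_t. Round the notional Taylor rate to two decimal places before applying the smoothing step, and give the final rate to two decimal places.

i^T_t = 1.3 + 2.3 + 2.21 × (-0.4 − 2.3) + 1.07 × 4.3
   = 1.3 + 2.3 − 5.967 + 4.601 = 2.23
i_t = 0.65 × 0.58 + 0.35 × 2.23 = 0.377 + 0.7805 = 1.16

1.16%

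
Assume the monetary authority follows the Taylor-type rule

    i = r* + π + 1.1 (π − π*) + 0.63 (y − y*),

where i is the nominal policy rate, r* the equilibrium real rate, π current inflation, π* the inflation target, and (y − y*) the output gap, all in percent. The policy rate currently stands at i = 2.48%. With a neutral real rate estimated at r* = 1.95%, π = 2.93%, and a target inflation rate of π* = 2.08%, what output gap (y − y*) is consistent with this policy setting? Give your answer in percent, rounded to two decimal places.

-5.29%

0.63 (y − y*) = 2.48 − 1.95 − 2.93 − 1.1 × (2.93 − 2.08) = -3.335
(y − y*) = -3.335 / 0.63 = -5.29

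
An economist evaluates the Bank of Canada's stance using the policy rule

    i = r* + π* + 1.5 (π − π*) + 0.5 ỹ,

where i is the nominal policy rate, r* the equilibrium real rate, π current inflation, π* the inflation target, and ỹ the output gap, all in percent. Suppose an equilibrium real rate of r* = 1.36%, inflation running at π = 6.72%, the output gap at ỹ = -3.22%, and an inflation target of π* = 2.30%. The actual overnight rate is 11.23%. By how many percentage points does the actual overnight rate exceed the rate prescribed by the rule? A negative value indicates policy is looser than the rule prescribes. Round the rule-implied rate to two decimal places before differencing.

i = 1.36 + 2.30 + 1.5 × (6.72 − 2.30) + 0.5 × (-3.22)
   = 1.36 + 2.3 + 6.63 − 1.61 = 8.68
Deviation = 11.23 − 8.68 = 2.55 pp.

2.55 pp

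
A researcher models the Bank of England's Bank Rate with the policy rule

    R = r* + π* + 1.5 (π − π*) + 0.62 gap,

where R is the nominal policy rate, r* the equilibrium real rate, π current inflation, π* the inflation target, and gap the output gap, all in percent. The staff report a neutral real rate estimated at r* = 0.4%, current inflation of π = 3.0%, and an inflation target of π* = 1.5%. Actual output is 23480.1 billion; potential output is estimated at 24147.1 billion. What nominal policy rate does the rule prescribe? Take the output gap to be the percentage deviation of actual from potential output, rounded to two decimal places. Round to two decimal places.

Output gap = 100 × (23480.1 − 24147.1) / 24147.1 = -2.76%.
R = 0.40 + 1.50 + 1.5 × (3.00 − 1.50) + 0.62 × (-2.76)
   = 0.40 + 1.5 + 2.25 − 1.7112 = 2.44

2.44%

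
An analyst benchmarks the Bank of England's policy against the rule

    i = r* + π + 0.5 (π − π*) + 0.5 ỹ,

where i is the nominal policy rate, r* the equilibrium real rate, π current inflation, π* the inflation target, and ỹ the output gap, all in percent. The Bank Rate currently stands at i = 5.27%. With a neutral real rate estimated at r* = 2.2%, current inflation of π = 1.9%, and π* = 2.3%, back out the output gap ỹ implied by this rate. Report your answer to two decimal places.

2.74%

0.5 ỹ = 5.27 − 2.2 − 1.9 − 0.5 × (1.9 − 2.3) = 1.37
ỹ = 1.37 / 0.5 = 2.74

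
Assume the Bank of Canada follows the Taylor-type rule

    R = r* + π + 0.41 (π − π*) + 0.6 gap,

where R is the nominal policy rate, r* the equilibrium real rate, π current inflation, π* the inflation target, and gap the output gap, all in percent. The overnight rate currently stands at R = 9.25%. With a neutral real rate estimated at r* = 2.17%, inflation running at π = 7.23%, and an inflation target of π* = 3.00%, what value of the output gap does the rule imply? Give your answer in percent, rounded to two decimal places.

0.6 gap = 9.25 − 2.17 − 7.23 − 0.41 × (7.23 − 3.00) = -1.8843
gap = -1.8843 / 0.6 = -3.14

-3.14%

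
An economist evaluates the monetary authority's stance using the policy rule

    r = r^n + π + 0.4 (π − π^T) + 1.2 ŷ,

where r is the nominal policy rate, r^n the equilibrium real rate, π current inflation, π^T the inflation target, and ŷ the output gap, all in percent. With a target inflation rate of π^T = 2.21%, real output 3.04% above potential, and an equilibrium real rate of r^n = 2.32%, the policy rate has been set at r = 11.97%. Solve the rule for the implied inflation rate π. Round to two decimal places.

4.92%

Output 3.04% above potential → ŷ = 3.04.
Collecting π: r = r^n + (1 + 0.4) π − 0.4 π^T + 1.2 ŷ
1.4 π = 11.97 − 2.32 + 0.4 × 2.21 − 1.2 × 3.04 = 6.886
π = 6.886 / 1.4 = 4.92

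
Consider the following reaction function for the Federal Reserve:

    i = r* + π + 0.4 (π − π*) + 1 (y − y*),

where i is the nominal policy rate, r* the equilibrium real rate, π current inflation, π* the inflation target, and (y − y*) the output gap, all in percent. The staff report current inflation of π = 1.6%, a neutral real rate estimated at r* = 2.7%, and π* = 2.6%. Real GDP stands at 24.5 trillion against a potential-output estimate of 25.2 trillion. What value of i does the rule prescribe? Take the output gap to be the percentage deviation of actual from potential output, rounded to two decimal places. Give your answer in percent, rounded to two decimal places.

1.12%

Output gap = 100 × (24.5 − 25.2) / 25.2 = -2.78%.
i = 2.70 + 1.60 + 0.4 × (1.60 − 2.60) + 1 × (-2.78)
   = 2.70 + 1.6 − 0.4 − 2.78 = 1.12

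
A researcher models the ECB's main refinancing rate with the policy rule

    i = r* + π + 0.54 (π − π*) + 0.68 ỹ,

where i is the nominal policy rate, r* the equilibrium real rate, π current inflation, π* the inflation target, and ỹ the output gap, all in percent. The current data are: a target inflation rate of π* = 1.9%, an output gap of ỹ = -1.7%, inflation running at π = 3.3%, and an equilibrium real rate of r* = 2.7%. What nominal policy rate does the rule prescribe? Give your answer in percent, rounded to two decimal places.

5.60%

i = 2.7 + 3.3 + 0.54 × (3.3 − 1.9) + 0.68 × (-1.7)
   = 2.7 + 3.3 + 0.756 − 1.156 = 5.60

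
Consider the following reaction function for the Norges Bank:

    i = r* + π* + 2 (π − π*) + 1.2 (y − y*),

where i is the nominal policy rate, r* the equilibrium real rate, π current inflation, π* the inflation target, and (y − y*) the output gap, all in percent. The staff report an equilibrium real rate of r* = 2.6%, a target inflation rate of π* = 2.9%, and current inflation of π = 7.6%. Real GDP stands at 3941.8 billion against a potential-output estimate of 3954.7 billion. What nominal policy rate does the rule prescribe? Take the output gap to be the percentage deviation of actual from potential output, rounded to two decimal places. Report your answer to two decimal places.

14.50%

Output gap = 100 × (3941.8 − 3954.7) / 3954.7 = -0.33%.
i = 2.60 + 2.90 + 2 × (7.60 − 2.90) + 1.2 × (-0.33)
   = 2.60 + 2.9 + 9.4 − 0.396 = 14.50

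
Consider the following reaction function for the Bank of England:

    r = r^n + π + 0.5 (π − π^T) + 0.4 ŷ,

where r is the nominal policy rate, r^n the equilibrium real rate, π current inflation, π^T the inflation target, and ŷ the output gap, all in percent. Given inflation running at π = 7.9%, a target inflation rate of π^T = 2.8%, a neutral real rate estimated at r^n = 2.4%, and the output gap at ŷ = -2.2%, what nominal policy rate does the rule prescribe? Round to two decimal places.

r = 2.4 + 7.9 + 0.5 × (7.9 − 2.8) + 0.4 × (-2.2)
   = 2.4 + 7.9 + 2.55 − 0.88 = 11.97

11.97%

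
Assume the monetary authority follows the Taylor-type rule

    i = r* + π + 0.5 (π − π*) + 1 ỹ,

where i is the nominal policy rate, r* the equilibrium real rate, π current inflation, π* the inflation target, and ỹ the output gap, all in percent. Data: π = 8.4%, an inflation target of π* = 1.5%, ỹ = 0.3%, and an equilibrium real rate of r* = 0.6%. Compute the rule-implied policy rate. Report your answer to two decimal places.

12.75%

i = 0.6 + 8.4 + 0.5 × (8.4 − 1.5) + 1 × 0.3
   = 0.6 + 8.4 + 3.45 + 0.3 = 12.75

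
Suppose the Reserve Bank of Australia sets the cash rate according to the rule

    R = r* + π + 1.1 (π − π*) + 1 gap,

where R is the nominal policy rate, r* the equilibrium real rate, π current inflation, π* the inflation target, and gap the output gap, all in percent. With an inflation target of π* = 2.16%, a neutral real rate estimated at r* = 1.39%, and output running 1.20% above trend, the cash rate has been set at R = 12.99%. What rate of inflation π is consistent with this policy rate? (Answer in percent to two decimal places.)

Output 1.20% above potential → gap = 1.20.
Collecting π: R = r* + (1 + 1.1) π − 1.1 π* + 1 gap
2.1 π = 12.99 − 1.39 + 1.1 × 2.16 − 1 × 1.20 = 12.776
π = 12.776 / 2.1 = 6.08

6.08%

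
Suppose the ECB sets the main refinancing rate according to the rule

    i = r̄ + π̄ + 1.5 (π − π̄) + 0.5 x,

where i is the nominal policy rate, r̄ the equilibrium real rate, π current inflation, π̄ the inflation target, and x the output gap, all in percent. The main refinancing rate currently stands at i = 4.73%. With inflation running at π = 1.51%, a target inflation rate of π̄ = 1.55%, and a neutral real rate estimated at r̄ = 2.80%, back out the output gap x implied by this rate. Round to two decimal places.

0.88%

0.5 x = 4.73 − 2.80 − 1.55 − 1.5 × (1.51 − 1.55) = 0.44
x = 0.44 / 0.5 = 0.88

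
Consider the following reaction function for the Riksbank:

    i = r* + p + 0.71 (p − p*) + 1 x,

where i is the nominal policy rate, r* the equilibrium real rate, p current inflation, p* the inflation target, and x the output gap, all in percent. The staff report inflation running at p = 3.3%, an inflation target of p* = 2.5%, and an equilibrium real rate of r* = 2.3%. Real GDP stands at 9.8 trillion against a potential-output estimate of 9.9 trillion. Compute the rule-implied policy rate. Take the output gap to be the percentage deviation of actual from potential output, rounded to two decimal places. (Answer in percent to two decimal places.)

5.16%

Output gap = 100 × (9.8 − 9.9) / 9.9 = -1.01%.
i = 2.30 + 3.30 + 0.71 × (3.30 − 2.50) + 1 × (-1.01)
   = 2.30 + 3.3 + 0.568 − 1.01 = 5.16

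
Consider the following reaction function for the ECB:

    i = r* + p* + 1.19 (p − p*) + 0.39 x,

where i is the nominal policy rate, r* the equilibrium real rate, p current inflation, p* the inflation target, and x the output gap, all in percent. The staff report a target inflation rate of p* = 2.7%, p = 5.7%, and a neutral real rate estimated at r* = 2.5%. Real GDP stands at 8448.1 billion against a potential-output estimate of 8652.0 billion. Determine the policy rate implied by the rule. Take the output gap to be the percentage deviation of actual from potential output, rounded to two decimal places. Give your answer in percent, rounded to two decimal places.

7.85%

Output gap = 100 × (8448.1 − 8652.0) / 8652.0 = -2.36%.
i = 2.50 + 2.70 + 1.19 × (5.70 − 2.70) + 0.39 × (-2.36)
   = 2.50 + 2.7 + 3.57 − 0.9204 = 7.85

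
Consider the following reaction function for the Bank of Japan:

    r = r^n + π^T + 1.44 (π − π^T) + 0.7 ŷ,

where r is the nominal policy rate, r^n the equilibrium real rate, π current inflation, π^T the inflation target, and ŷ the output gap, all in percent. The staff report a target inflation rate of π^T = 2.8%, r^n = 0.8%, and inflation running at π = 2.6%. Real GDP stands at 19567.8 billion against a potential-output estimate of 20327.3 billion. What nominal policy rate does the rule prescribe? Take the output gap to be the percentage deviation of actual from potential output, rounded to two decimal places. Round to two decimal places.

Output gap = 100 × (19567.8 − 20327.3) / 20327.3 = -3.74%.
r = 0.80 + 2.80 + 1.44 × (2.60 − 2.80) + 0.7 × (-3.74)
   = 0.80 + 2.8 − 0.288 − 2.618 = 0.69

0.69%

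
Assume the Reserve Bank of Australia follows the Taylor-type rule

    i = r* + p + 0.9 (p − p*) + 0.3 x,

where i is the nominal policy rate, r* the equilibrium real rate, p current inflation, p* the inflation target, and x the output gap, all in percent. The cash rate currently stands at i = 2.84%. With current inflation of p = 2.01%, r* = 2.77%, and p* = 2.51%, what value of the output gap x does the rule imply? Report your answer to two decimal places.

0.3 x = 2.84 − 2.77 − 2.01 − 0.9 × (2.01 − 2.51) = -1.49
x = -1.49 / 0.3 = -4.97

-4.97%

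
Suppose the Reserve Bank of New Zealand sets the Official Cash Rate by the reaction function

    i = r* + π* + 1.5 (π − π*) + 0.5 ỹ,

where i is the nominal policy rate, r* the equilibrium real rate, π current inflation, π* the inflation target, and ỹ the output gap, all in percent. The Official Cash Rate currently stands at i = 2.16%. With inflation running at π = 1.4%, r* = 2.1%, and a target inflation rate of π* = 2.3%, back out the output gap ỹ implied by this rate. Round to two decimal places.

-1.78%

0.5 ỹ = 2.16 − 2.1 − 2.3 − 1.5 × (1.4 − 2.3) = -0.89
ỹ = -0.89 / 0.5 = -1.78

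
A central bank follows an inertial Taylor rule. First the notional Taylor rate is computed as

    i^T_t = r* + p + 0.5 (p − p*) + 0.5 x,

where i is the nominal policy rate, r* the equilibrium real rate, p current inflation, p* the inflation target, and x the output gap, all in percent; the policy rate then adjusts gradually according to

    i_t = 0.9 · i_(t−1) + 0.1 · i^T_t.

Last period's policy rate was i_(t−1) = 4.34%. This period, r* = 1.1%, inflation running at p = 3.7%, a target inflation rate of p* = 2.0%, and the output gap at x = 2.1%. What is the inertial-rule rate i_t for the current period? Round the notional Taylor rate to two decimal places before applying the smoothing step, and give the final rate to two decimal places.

i^T_t = 1.1 + 3.7 + 0.5 × (3.7 − 2.0) + 0.5 × 2.1
   = 1.1 + 3.7 + 0.85 + 1.05 = 6.70
i_t = 0.9 × 4.34 + 0.1 × 6.70 = 3.906 + 0.67 = 4.58

4.58%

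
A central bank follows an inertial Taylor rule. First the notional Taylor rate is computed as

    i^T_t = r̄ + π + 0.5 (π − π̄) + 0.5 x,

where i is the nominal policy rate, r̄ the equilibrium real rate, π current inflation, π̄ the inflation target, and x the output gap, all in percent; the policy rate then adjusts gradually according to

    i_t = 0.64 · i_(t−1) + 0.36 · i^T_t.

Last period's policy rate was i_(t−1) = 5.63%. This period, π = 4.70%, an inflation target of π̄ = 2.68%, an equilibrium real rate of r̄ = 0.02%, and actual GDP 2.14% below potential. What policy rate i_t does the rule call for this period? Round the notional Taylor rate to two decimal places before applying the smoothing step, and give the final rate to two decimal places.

5.28%

Output 2.14% below potential → x = -2.14.
i^T_t = 0.02 + 4.70 + 0.5 × (4.70 − 2.68) + 0.5 × (-2.14)
   = 0.02 + 4.7 + 1.01 − 1.07 = 4.66
i_t = 0.64 × 5.63 + 0.36 × 4.66 = 3.6032 + 1.6776 = 5.28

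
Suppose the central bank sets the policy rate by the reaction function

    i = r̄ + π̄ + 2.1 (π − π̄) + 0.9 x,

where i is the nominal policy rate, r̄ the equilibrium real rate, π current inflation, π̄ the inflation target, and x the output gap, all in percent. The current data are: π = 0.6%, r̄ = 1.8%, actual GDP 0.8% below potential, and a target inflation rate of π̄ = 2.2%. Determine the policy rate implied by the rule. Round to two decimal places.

-0.08%

Output 0.8% below potential → x = -0.8.
i = 1.8 + 2.2 + 2.1 × (0.6 − 2.2) + 0.9 × (-0.8)
   = 1.8 + 2.2 − 3.36 − 0.72 = -0.08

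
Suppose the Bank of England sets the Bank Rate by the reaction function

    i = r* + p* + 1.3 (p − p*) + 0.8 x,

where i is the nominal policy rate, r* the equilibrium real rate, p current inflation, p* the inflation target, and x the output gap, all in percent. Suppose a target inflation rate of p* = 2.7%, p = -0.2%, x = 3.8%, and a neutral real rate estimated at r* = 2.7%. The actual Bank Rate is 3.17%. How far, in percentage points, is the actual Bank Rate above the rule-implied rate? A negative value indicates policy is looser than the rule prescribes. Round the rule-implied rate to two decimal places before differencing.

i = 2.7 + 2.7 + 1.3 × (-0.2 − 2.7) + 0.8 × 3.8
   = 2.7 + 2.7 − 3.77 + 3.04 = 4.67
Deviation = 3.17 − 4.67 = -1.50 pp.

-1.50 pp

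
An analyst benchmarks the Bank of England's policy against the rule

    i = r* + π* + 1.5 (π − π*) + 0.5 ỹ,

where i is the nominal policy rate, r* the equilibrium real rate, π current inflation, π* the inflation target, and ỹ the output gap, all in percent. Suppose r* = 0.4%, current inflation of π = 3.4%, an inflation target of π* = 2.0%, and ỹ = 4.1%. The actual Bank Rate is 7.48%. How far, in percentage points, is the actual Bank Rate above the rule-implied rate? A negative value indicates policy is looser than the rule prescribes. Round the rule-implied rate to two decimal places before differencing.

i = 0.4 + 2.0 + 1.5 × (3.4 − 2.0) + 0.5 × 4.1
   = 0.4 + 2 + 2.1 + 2.05 = 6.55
Deviation = 7.48 − 6.55 = 0.93 pp.

0.93 pp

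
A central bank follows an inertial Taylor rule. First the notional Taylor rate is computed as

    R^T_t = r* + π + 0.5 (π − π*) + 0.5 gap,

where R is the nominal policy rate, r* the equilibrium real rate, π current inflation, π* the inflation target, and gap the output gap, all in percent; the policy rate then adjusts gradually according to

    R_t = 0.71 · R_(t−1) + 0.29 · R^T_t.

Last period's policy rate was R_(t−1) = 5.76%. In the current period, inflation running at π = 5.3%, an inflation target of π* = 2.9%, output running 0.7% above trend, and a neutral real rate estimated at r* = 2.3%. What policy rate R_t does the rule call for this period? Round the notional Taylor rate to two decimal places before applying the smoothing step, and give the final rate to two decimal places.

Output 0.7% above potential → gap = 0.7.
R^T_t = 2.3 + 5.3 + 0.5 × (5.3 − 2.9) + 0.5 × 0.7
   = 2.3 + 5.3 + 1.2 + 0.35 = 9.15
R_t = 0.71 × 5.76 + 0.29 × 9.15 = 4.0896 + 2.6535 = 6.74

6.74%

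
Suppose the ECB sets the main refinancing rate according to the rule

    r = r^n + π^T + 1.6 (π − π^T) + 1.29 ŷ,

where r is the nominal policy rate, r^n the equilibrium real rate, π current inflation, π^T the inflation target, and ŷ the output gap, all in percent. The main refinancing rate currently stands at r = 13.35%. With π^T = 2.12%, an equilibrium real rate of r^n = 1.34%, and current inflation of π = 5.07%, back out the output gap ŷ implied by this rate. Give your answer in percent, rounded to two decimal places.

4.01%

1.29 ŷ = 13.35 − 1.34 − 2.12 − 1.6 × (5.07 − 2.12) = 5.17
ŷ = 5.17 / 1.29 = 4.01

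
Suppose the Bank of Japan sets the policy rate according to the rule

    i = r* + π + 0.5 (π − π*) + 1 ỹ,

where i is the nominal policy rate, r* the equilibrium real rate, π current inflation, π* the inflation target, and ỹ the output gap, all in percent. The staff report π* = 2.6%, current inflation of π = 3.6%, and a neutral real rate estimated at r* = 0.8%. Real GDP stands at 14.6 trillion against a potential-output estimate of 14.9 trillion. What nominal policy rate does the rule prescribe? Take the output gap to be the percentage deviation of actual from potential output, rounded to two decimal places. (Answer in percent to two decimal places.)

Output gap = 100 × (14.6 − 14.9) / 14.9 = -2.01%.
i = 0.80 + 3.60 + 0.5 × (3.60 − 2.60) + 1 × (-2.01)
   = 0.80 + 3.6 + 0.5 − 2.01 = 2.89

2.89%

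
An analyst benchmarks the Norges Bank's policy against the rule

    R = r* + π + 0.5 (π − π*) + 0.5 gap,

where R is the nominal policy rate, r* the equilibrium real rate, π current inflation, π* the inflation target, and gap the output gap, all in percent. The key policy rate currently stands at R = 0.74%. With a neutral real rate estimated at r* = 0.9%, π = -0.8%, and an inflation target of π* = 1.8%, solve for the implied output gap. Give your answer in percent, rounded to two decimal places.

3.88%

0.5 gap = 0.74 − 0.9 − (-0.8) − 0.5 × ((-0.8) − 1.8) = 1.94
gap = 1.94 / 0.5 = 3.88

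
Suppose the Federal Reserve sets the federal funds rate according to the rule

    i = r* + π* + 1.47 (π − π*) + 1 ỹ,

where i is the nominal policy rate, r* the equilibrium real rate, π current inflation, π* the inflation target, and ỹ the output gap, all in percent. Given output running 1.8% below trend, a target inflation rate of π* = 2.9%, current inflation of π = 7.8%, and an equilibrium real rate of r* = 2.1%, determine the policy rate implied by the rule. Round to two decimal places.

Output 1.8% below potential → ỹ = -1.8.
i = 2.1 + 2.9 + 1.47 × (7.8 − 2.9) + 1 × (-1.8)
   = 2.1 + 2.9 + 7.203 − 1.8 = 10.40

10.40%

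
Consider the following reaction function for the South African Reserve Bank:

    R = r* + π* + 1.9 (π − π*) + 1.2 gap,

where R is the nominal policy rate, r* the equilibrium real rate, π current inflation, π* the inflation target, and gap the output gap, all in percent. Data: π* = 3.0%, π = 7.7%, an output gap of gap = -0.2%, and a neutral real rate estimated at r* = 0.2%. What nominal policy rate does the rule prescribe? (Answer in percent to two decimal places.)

11.89%

R = 0.2 + 3.0 + 1.9 × (7.7 − 3.0) + 1.2 × (-0.2)
   = 0.2 + 3 + 8.93 − 0.24 = 11.89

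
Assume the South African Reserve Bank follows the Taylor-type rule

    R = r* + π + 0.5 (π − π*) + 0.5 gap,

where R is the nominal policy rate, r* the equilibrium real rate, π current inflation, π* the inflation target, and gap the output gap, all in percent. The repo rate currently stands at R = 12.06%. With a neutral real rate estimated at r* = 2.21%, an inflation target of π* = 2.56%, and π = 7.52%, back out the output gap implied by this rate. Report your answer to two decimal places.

0.5 gap = 12.06 − 2.21 − 7.52 − 0.5 × (7.52 − 2.56) = -0.15
gap = -0.15 / 0.5 = -0.30

-0.30%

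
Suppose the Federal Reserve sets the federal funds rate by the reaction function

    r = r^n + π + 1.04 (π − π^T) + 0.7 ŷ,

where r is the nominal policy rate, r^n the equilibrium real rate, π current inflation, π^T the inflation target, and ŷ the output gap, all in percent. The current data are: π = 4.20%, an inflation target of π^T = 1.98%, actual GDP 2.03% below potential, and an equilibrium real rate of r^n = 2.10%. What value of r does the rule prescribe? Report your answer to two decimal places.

Output 2.03% below potential → ŷ = -2.03.
r = 2.10 + 4.20 + 1.04 × (4.20 − 1.98) + 0.7 × (-2.03)
   = 2.10 + 4.2 + 2.3088 − 1.421 = 7.19

7.19%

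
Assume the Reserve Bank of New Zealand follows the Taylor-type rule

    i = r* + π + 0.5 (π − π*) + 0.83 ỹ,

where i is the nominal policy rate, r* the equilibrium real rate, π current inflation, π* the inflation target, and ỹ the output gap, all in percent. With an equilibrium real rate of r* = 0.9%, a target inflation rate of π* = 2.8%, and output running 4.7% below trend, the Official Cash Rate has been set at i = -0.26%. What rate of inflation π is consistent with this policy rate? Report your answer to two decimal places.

2.76%

Output 4.7% below potential → ỹ = -4.7.
Collecting π: i = r* + (1 + 0.5) π − 0.5 π* + 0.83 ỹ
1.5 π = -0.26 − 0.9 + 0.5 × 2.8 − 0.83 × (-4.7) = 4.141
π = 4.141 / 1.5 = 2.76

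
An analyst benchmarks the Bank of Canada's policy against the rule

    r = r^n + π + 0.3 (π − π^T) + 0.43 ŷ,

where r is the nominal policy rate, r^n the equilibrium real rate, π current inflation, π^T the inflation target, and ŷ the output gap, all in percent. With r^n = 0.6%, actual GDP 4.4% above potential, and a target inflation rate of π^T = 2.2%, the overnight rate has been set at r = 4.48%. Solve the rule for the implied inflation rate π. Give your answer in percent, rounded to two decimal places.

Output 4.4% above potential → ŷ = 4.4.
Collecting π: r = r^n + (1 + 0.3) π − 0.3 π^T + 0.43 ŷ
1.3 π = 4.48 − 0.6 + 0.3 × 2.2 − 0.43 × 4.4 = 2.648
π = 2.648 / 1.3 = 2.04

2.04%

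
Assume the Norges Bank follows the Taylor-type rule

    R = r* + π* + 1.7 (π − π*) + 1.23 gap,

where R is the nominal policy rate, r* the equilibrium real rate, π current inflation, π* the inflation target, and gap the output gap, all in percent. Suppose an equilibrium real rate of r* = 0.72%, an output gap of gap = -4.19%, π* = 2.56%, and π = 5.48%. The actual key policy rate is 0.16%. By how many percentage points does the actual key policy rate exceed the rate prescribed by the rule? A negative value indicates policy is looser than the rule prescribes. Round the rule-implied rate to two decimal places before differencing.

-2.93 pp

R = 0.72 + 2.56 + 1.7 × (5.48 − 2.56) + 1.23 × (-4.19)
   = 0.72 + 2.56 + 4.964 − 5.1537 = 3.09
Deviation = 0.16 − 3.09 = -2.93 pp.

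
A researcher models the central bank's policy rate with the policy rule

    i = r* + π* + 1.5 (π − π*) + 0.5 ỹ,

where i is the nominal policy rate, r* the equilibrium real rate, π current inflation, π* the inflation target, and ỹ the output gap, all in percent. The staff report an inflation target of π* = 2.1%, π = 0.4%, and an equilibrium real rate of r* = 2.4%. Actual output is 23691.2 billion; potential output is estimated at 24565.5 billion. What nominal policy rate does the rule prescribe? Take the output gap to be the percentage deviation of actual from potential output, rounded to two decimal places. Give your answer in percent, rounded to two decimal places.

Output gap = 100 × (23691.2 − 24565.5) / 24565.5 = -3.56%.
i = 2.40 + 2.10 + 1.5 × (0.40 − 2.10) + 0.5 × (-3.56)
   = 2.40 + 2.1 − 2.55 − 1.78 = 0.17

0.17%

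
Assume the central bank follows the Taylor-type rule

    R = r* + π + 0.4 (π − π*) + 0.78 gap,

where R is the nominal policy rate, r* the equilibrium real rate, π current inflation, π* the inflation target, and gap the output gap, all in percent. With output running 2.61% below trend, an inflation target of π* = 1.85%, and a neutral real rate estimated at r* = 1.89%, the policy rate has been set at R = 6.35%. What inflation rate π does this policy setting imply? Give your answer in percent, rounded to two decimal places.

5.17%

Output 2.61% below potential → gap = -2.61.
Collecting π: R = r* + (1 + 0.4) π − 0.4 π* + 0.78 gap
1.4 π = 6.35 − 1.89 + 0.4 × 1.85 − 0.78 × (-2.61) = 7.2358
π = 7.2358 / 1.4 = 5.17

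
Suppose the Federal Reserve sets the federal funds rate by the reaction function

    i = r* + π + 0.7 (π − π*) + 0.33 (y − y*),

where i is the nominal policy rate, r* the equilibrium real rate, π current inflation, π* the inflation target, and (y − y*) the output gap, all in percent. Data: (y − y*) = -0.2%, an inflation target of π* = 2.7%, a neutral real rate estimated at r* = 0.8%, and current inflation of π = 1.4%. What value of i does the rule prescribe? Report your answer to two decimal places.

i = 0.8 + 1.4 + 0.7 × (1.4 − 2.7) + 0.33 × (-0.2)
   = 0.8 + 1.4 − 0.91 − 0.066 = 1.22

1.22%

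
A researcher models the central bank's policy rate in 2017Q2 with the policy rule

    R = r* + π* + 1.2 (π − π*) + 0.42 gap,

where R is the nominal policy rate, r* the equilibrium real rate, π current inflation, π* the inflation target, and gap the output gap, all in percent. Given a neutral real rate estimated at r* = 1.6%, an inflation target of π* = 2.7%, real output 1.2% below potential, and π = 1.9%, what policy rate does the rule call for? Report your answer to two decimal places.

Output 1.2% below potential → gap = -1.2.
R = 1.6 + 2.7 + 1.2 × (1.9 − 2.7) + 0.42 × (-1.2)
   = 1.6 + 2.7 − 0.96 − 0.504 = 2.84

2.84%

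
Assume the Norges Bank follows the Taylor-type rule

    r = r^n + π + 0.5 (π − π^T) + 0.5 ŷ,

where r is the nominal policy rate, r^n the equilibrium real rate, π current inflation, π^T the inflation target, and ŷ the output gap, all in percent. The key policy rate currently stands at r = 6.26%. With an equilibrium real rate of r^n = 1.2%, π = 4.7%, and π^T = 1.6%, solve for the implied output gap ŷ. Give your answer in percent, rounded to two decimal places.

0.5 ŷ = 6.26 − 1.2 − 4.7 − 0.5 × (4.7 − 1.6) = -1.19
ŷ = -1.19 / 0.5 = -2.38

-2.38%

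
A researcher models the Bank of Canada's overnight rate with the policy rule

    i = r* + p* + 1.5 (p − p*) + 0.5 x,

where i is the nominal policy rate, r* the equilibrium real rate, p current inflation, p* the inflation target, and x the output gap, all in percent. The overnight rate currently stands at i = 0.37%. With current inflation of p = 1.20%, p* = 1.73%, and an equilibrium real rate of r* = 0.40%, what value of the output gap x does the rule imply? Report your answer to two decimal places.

-1.93%

0.5 x = 0.37 − 0.40 − 1.73 − 1.5 × (1.20 − 1.73) = -0.965
x = -0.965 / 0.5 = -1.93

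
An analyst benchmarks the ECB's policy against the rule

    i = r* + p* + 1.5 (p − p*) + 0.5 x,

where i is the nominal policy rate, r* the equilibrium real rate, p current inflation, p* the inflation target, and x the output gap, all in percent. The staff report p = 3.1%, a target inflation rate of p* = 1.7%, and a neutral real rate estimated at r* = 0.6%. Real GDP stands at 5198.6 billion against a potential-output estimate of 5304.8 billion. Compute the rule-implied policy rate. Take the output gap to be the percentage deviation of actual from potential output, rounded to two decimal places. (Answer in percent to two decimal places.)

3.40%

Output gap = 100 × (5198.6 − 5304.8) / 5304.8 = -2.00%.
i = 0.60 + 1.70 + 1.5 × (3.10 − 1.70) + 0.5 × (-2.00)
   = 0.60 + 1.7 + 2.1 − 1 = 3.40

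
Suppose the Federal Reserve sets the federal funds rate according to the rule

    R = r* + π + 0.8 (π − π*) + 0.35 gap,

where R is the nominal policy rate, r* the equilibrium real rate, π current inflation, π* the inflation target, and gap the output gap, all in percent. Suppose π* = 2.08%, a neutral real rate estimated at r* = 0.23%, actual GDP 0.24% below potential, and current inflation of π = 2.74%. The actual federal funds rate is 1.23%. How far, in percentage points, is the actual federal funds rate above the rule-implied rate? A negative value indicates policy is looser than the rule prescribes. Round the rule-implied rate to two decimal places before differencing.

-2.18 pp

Output 0.24% below potential → gap = -0.24.
R = 0.23 + 2.74 + 0.8 × (2.74 − 2.08) + 0.35 × (-0.24)
   = 0.23 + 2.74 + 0.528 − 0.084 = 3.41
Deviation = 1.23 − 3.41 = -2.18 pp.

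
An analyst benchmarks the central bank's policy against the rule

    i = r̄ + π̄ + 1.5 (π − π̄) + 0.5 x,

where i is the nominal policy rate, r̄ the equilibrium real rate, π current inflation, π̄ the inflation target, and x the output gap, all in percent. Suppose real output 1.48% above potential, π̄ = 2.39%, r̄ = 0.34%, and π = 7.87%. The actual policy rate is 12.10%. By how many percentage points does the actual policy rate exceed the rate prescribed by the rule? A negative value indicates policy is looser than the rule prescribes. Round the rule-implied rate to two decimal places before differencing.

0.41 pp

Output 1.48% above potential → x = 1.48.
i = 0.34 + 2.39 + 1.5 × (7.87 − 2.39) + 0.5 × 1.48
   = 0.34 + 2.39 + 8.22 + 0.74 = 11.69
Deviation = 12.10 − 11.69 = 0.41 pp.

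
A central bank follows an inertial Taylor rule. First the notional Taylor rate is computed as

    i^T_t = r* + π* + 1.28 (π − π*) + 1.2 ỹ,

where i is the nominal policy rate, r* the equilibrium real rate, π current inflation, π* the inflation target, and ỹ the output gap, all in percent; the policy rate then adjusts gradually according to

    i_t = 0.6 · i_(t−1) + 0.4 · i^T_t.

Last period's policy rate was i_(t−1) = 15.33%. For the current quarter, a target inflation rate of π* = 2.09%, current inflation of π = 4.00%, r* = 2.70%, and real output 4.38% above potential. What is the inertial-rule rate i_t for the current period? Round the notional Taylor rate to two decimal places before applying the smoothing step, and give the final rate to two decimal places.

14.19%

Output 4.38% above potential → ỹ = 4.38.
i^T_t = 2.70 + 2.09 + 1.28 × (4.00 − 2.09) + 1.2 × 4.38
   = 2.70 + 2.09 + 2.4448 + 5.256 = 12.49
i_t = 0.6 × 15.33 + 0.4 × 12.49 = 9.198 + 4.996 = 14.19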